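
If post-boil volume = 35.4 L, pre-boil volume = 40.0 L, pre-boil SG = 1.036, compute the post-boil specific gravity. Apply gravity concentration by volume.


SG_post = 1 + (SG_pre − 1)·V_pre/V_post
pts_pre = (1.036 − 1)·1000 = 36.0000
pts_post = 36.0000·40.0/35.4 = 40.6780
SG_post = 1 + 40.6780/1000

1.0407


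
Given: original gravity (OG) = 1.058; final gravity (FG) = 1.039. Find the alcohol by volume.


ABV = (OG − FG) · 131.25
ABV = (1.058 − 1.039) · 131.25

2.4938 % ABV


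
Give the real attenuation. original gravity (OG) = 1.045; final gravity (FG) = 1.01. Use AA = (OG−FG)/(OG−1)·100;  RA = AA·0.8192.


AA = (1.045 − 1.01)/(1.045 − 1)·100 = 77.7778
RA = 77.7778·0.8192

63.7156 %


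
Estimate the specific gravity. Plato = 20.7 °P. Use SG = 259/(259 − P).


SG = 259/(259 − 20.7)

1.0869


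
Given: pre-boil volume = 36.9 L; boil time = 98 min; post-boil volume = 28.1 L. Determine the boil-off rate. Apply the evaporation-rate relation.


rate = (V_pre − V_post) / (t_min/60)
rate = (36.9 − 28.1) / (98/60)

5.3878 L/hr


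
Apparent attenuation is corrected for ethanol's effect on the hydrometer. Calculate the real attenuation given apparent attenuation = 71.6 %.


RA = AA · 0.8192
RA = 71.6 · 0.8192

58.6547 %


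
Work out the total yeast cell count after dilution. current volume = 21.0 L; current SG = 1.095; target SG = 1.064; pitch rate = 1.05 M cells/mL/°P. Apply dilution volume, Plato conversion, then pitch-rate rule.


V_w = V·((SG_c−1)/(SG_t−1)−1);  °P = 259 − 259/SG_t;  cells = rate·(V+V_w)·°P
V_w = 21.0·((1.095−1)/(1.064−1)−1) = 10.1719
V_final = 21.0 + 10.1719 = 31.1719
°P = 259 − 259/1.064 = 15.5789
cells = 1.05·31.1719·15.5789

509.9062 billion cells


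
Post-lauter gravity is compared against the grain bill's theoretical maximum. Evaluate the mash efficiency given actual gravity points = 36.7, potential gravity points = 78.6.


efficiency = actual / potential × 100
efficiency = 36.7 / 78.6 × 100

46.6921 %


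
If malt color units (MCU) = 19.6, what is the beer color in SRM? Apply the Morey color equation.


SRM = 1.4922 · MCU^0.6859
SRM = 1.4922 · 19.6^0.6859

11.4864 SRM


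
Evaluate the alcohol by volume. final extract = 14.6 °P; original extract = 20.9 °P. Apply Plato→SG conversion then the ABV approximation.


SG = 259/(259 − P);  ABV = (OG − FG)·131.25
OG = 259/(259 − 20.9) = 1.0878
FG = 259/(259 − 14.6) = 1.0597
ABV = (1.0878 − 1.0597)·131.25

3.6803 % ABV


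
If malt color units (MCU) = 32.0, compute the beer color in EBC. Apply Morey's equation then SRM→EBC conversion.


SRM = 1.4922·MCU^0.6859;  EBC = SRM·1.97
SRM = 1.4922·32.0^0.6859 = 16.0772
EBC = 16.0772·1.97

31.6720 EBC


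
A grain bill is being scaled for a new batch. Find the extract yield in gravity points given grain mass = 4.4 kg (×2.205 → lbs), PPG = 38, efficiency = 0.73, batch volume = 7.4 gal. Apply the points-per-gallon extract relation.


points = lbs × PPG × eff / vol
lbs = 4.4 × 2.205 = 9.7020
points = 9.7020 × 38 × 0.73 / 7.4

36.3694 points


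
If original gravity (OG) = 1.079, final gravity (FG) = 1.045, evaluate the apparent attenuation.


AA = (OG − FG)/(OG − 1) · 100
AA = (1.079 − 1.045)/(1.079 − 1) · 100

43.0380 %


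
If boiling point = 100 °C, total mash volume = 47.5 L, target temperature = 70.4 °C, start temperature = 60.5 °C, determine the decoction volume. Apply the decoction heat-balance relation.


V_dec = V_total·(T_target − T_start)/(T_boil − T_start)
V_dec = 47.5·(70.4 − 60.5)/(100 − 60.5)

11.9051 L


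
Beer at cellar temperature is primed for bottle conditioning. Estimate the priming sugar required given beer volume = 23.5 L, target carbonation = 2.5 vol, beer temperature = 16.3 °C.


residual = 14.695·(0.01821 + 0.09011·e^(−0.04·T));  sugar = (target − residual)·4.0·V
residual = 14.695·(0.01821 + 0.09011·e^(−0.04·16.3)) = 0.9575
sugar = (2.5 − 0.9575)·4.0·23.5

144.9959 g


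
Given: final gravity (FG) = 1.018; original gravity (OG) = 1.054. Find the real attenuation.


AA = (OG−FG)/(OG−1)·100;  RA = AA·0.8192
AA = (1.054 − 1.018)/(1.054 − 1)·100 = 66.6667
RA = 66.6667·0.8192

54.6133 %


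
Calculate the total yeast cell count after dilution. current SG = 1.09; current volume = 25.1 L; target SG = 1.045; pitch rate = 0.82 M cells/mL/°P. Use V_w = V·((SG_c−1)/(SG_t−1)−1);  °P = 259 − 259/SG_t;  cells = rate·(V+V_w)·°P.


V_w = 25.1·((1.09−1)/(1.045−1)−1) = 25.1000
V_final = 25.1 + 25.1000 = 50.2000
°P = 259 − 259/1.045 = 11.1531
cells = 0.82·50.2000·11.1531

459.1066 billion cells


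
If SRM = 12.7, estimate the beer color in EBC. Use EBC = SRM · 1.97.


EBC = 12.7 · 1.97

25.0190 EBC


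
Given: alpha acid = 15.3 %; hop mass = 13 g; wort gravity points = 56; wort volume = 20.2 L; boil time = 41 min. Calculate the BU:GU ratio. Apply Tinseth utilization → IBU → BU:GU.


U = 1.65·0.000125^(GP/1000)·(1−e^(−0.04t))/4.15;  IBU = (α/100)·m·U·1000/V;  BU:GU = IBU/GP
U = 1.65·0.000125^(56/1000)·(1−e^(−0.04·41))/4.15 = 0.1937
IBU = (15.3/100)·13·0.1937·1000/20.2 = 19.0762
BU:GU = 19.0762/56

0.3406


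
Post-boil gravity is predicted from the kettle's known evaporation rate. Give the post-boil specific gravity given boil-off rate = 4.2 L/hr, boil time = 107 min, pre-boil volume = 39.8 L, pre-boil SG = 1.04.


V_post = V_pre − rate·(t/60);  SG_post = 1 + (SG_pre−1)·V_pre/V_post
V_post = 39.8 − 4.2·(107/60) = 32.3100
SG_post = 1 + (1.04 − 1)·39.8/32.3100

1.0493


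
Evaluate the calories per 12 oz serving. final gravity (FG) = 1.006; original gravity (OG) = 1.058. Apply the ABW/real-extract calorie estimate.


ABW = (OG−FG)·131.25·0.79/FG;  °P = 259 − 259/SG (for OG→OE and FG→AE);  RE = 0.1808·OE + 0.8192·AE;  Cal = (6.9·ABW + 4·(RE−0.1))·FG·3.55
ABW = (1.058 − 1.006)·131.25·0.79/1.006 = 5.3596
OE = 259 − 259/1.058 = 14.1985 °P
AE = 259 − 259/1.006 = 1.5447 °P
RE = 0.1808·14.1985 + 0.8192·1.5447 = 3.8325 °P
Cal = (6.9·5.3596 + 4·(3.8325−0.1))·1.006·3.55

185.3909 kcal


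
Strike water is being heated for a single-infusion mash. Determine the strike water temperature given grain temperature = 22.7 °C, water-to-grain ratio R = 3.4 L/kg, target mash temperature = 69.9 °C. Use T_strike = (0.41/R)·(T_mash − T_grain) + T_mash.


T_strike = (0.41/3.4)·(69.9 − 22.7) + 69.9

75.5918 °C


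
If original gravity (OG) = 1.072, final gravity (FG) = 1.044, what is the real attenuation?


AA = (OG−FG)/(OG−1)·100;  RA = AA·0.8192
AA = (1.072 − 1.044)/(1.072 − 1)·100 = 38.8889
RA = 38.8889·0.8192

31.8578 %


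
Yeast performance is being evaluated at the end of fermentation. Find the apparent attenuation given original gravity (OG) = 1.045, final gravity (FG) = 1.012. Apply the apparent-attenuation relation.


AA = (OG − FG)/(OG − 1) · 100
AA = (1.045 − 1.012)/(1.045 − 1) · 100

73.3333 %


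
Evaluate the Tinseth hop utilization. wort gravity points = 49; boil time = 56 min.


U = 1.65·0.000125^(GP/1000) · (1 − e^(−0.04·t))/4.15
bigness = 1.65·0.000125^(49/1000) = 1.0623
boil_factor = (1 − e^(−0.04·56))/4.15 = 0.2153
U = 1.0623 · 0.2153

0.2287


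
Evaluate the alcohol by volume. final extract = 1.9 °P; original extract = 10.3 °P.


SG = 259/(259 − P);  ABV = (OG − FG)·131.25
OG = 259/(259 − 10.3) = 1.0414
FG = 259/(259 − 1.9) = 1.0074
ABV = (1.0414 − 1.0074)·131.25

4.4658 % ABV


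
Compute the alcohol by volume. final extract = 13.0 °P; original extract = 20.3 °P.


SG = 259/(259 − P);  ABV = (OG − FG)·131.25
OG = 259/(259 − 20.3) = 1.0850
FG = 259/(259 − 13.0) = 1.0528
ABV = (1.0850 − 1.0528)·131.25

4.2260 % ABV


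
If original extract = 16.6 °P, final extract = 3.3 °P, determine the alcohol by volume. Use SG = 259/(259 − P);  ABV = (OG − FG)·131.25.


OG = 259/(259 − 16.6) = 1.0685
FG = 259/(259 − 3.3) = 1.0129
ABV = (1.0685 − 1.0129)·131.25

7.2944 % ABV


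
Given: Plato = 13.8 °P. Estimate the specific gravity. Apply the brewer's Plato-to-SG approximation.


SG = 259/(259 − P)
SG = 259/(259 − 13.8)

1.0563


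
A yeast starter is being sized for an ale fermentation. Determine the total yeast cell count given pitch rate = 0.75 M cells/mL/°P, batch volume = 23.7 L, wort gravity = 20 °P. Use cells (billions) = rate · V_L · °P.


cells = 0.75 · 23.7 · 20

355.5000 billion cells


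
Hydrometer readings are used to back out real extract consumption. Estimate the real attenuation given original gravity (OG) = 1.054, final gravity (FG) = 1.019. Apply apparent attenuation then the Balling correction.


AA = (OG−FG)/(OG−1)·100;  RA = AA·0.8192
AA = (1.054 − 1.019)/(1.054 − 1)·100 = 64.8148
RA = 64.8148·0.8192

53.0963 %


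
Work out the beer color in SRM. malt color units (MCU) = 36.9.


SRM = 1.4922 · MCU^0.6859
SRM = 1.4922 · 36.9^0.6859

17.7276 SRM


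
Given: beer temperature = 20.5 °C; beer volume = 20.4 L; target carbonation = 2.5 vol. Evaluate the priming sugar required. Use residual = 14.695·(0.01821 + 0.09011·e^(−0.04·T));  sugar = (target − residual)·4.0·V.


residual = 14.695·(0.01821 + 0.09011·e^(−0.04·20.5)) = 0.8508
sugar = (2.5 − 0.8508)·4.0·20.4

134.5747 g


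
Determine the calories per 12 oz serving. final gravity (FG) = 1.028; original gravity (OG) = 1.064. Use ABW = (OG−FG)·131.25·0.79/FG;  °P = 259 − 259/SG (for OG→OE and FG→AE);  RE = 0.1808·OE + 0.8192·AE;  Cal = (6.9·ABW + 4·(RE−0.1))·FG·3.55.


ABW = (1.064 − 1.028)·131.25·0.79/1.028 = 3.6311
OE = 259 − 259/1.064 = 15.5789 °P
AE = 259 − 259/1.028 = 7.0545 °P
RE = 0.1808·15.5789 + 0.8192·7.0545 = 8.5957 °P
Cal = (6.9·3.6311 + 4·(8.5957−0.1))·1.028·3.55

215.4505 kcal


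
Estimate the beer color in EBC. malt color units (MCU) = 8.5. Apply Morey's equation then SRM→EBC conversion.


SRM = 1.4922·MCU^0.6859;  EBC = SRM·1.97
SRM = 1.4922·8.5^0.6859 = 6.4761
EBC = 6.4761·1.97

12.7580 EBC


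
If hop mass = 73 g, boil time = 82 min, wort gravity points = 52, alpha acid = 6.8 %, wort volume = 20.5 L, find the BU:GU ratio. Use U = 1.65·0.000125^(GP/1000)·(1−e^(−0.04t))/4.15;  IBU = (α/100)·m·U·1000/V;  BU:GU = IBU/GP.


U = 1.65·0.000125^(52/1000)·(1−e^(−0.04·82))/4.15 = 0.2398
IBU = (6.8/100)·73·0.2398·1000/20.5 = 58.0625
BU:GU = 58.0625/52

1.1166


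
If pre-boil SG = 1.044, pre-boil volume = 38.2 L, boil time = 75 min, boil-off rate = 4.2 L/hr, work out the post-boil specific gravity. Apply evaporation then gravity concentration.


V_post = V_pre − rate·(t/60);  SG_post = 1 + (SG_pre−1)·V_pre/V_post
V_post = 38.2 − 4.2·(75/60) = 32.9500
SG_post = 1 + (1.044 − 1)·38.2/32.9500

1.0510


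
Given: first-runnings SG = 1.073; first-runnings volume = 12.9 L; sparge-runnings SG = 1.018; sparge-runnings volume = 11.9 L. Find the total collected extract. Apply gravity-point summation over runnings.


total = Σ (SG_i − 1)·1000·V_i
first = (1.073 − 1)·1000·12.9 = 941.7000
sparge = (1.018 − 1)·1000·11.9 = 214.2000
total = 941.7000 + 214.2000

1155.9000 gravity·L


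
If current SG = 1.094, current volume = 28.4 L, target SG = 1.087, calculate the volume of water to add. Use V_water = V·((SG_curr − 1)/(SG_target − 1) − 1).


V_water = 28.4·((1.094 − 1)/(1.087 − 1) − 1)

2.2851 L


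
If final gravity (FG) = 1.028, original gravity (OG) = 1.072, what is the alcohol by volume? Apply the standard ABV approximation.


ABV = (OG − FG) · 131.25
ABV = (1.072 − 1.028) · 131.25

5.7750 % ABV


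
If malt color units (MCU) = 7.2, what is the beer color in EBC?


SRM = 1.4922·MCU^0.6859;  EBC = SRM·1.97
SRM = 1.4922·7.2^0.6859 = 5.7792
EBC = 5.7792·1.97

11.3851 EBC


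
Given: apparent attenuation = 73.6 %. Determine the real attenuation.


RA = AA · 0.8192
RA = 73.6 · 0.8192

60.2931 %


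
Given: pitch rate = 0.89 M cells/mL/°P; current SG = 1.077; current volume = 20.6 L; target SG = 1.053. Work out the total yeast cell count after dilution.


V_w = V·((SG_c−1)/(SG_t−1)−1);  °P = 259 − 259/SG_t;  cells = rate·(V+V_w)·°P
V_w = 20.6·((1.077−1)/(1.053−1)−1) = 9.3283
V_final = 20.6 + 9.3283 = 29.9283
°P = 259 − 259/1.053 = 13.0361
cells = 0.89·29.9283·13.0361

347.2317 billion cells


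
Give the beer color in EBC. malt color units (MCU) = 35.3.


SRM = 1.4922·MCU^0.6859;  EBC = SRM·1.97
SRM = 1.4922·35.3^0.6859 = 17.1967
EBC = 17.1967·1.97

33.8775 EBC


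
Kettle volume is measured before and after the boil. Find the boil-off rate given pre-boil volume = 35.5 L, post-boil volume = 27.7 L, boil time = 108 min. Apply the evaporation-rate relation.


rate = (V_pre − V_post) / (t_min/60)
rate = (35.5 − 27.7) / (108/60)

4.3333 L/hr


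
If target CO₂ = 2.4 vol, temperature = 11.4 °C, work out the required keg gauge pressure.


psi = vols/(0.01821 + 0.09011·e^(−0.04·T)) − 14.695
psi = 2.4/(0.01821 + 0.09011·e^(−0.04·11.4)) − 14.695

17.1678 psi


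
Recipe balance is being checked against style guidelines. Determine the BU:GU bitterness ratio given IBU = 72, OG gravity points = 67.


BU:GU = IBU / OG_points
BU:GU = 72 / 67

1.0746


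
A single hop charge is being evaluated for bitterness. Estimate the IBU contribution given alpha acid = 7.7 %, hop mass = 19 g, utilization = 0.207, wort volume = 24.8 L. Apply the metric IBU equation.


IBU = (α/100)·mass·U·1000 / V
IBU = (7.7/100)·19·0.207·1000 / 24.8

12.2113 IBU


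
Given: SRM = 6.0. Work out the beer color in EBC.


EBC = SRM · 1.97
EBC = 6.0 · 1.97

11.8200 EBC


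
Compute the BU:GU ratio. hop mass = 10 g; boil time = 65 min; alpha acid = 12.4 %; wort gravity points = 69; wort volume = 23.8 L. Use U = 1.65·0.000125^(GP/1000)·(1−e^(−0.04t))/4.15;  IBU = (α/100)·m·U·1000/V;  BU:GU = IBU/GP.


U = 1.65·0.000125^(69/1000)·(1−e^(−0.04·65))/4.15 = 0.1980
IBU = (12.4/100)·10·0.1980·1000/23.8 = 10.3145
BU:GU = 10.3145/69

0.1495


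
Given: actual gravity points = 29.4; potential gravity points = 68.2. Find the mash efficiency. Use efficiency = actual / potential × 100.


efficiency = 29.4 / 68.2 × 100

43.1085 %


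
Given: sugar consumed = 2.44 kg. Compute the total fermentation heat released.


Q = m_sugar · 590 kJ/kg
Q = 2.44 · 590

1439.6000 kJ


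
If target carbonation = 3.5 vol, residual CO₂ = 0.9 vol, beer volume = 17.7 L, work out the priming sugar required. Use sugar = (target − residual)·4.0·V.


sugar = (3.5 − 0.9)·4.0·17.7

184.0800 g


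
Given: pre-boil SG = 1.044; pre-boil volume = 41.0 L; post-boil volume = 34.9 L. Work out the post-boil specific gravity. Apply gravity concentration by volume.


SG_post = 1 + (SG_pre − 1)·V_pre/V_post
pts_pre = (1.044 − 1)·1000 = 44.0000
pts_post = 44.0000·41.0/34.9 = 51.6905
SG_post = 1 + 51.6905/1000

1.0517


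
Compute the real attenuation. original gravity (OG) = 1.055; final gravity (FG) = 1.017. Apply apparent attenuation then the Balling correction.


AA = (OG−FG)/(OG−1)·100;  RA = AA·0.8192
AA = (1.055 − 1.017)/(1.055 − 1)·100 = 69.0909
RA = 69.0909·0.8192

56.5993 %


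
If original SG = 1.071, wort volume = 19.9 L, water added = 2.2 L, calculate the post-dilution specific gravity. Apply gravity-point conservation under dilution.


SG_new = 1 + (SG_old − 1)·V_old/(V_old + V_water)
pts = (1.071 − 1)·1000·19.9/(19.9 + 2.2) = 63.9321
SG_new = 1 + 63.9321/1000

1.0639


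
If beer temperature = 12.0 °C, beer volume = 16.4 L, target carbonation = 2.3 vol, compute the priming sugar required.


residual = 14.695·(0.01821 + 0.09011·e^(−0.04·T));  sugar = (target − residual)·4.0·V
residual = 14.695·(0.01821 + 0.09011·e^(−0.04·12.0)) = 1.0870
sugar = (2.3 − 1.0870)·4.0·16.4

79.5749 g


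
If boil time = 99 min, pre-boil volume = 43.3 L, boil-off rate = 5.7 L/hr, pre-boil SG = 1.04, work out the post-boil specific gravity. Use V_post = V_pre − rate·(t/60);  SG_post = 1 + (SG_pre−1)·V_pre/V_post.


V_post = 43.3 − 5.7·(99/60) = 33.8950
SG_post = 1 + (1.04 − 1)·43.3/33.8950

1.0511


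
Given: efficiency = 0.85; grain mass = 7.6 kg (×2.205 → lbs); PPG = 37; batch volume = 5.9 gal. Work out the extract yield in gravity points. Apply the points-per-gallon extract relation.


points = lbs × PPG × eff / vol
lbs = 7.6 × 2.205 = 16.7580
points = 16.7580 × 37 × 0.85 / 5.9

89.3287 points


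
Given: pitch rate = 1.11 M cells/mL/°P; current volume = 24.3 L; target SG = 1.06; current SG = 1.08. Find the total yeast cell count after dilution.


V_w = V·((SG_c−1)/(SG_t−1)−1);  °P = 259 − 259/SG_t;  cells = rate·(V+V_w)·°P
V_w = 24.3·((1.08−1)/(1.06−1)−1) = 8.1000
V_final = 24.3 + 8.1000 = 32.4000
°P = 259 − 259/1.06 = 14.6604
cells = 1.11·32.4000·14.6604

527.2458 billion cells


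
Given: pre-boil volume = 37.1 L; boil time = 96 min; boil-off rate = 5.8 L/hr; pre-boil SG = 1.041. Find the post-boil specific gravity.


V_post = V_pre − rate·(t/60);  SG_post = 1 + (SG_pre−1)·V_pre/V_post
V_post = 37.1 − 5.8·(96/60) = 27.8200
SG_post = 1 + (1.041 − 1)·37.1/27.8200

1.0547


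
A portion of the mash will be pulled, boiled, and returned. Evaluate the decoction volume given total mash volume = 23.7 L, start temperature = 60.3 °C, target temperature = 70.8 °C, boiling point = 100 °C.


V_dec = V_total·(T_target − T_start)/(T_boil − T_start)
V_dec = 23.7·(70.8 − 60.3)/(100 − 60.3)

6.2683 L


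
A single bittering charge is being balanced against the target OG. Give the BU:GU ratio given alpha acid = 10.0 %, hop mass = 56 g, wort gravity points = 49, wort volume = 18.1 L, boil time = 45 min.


U = 1.65·0.000125^(GP/1000)·(1−e^(−0.04t))/4.15;  IBU = (α/100)·m·U·1000/V;  BU:GU = IBU/GP
U = 1.65·0.000125^(49/1000)·(1−e^(−0.04·45))/4.15 = 0.2137
IBU = (10.0/100)·56·0.2137·1000/18.1 = 66.1036
BU:GU = 66.1036/49

1.3491


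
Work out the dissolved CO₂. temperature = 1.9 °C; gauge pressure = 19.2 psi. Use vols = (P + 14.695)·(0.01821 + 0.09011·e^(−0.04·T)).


vols = (19.2 + 14.695)·(0.01821 + 0.09011·e^(−0.04·1.9))

3.4480 volumes


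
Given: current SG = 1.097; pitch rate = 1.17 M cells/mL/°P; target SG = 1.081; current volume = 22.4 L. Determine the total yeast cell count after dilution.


V_w = V·((SG_c−1)/(SG_t−1)−1);  °P = 259 − 259/SG_t;  cells = rate·(V+V_w)·°P
V_w = 22.4·((1.097−1)/(1.081−1)−1) = 4.4247
V_final = 22.4 + 4.4247 = 26.8247
°P = 259 − 259/1.081 = 19.4070
cells = 1.17·26.8247·19.4070

609.0875 billion cells


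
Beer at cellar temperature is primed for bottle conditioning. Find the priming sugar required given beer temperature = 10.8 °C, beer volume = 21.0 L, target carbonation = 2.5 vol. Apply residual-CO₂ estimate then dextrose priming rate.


residual = 14.695·(0.01821 + 0.09011·e^(−0.04·T));  sugar = (target − residual)·4.0·V
residual = 14.695·(0.01821 + 0.09011·e^(−0.04·10.8)) = 1.1273
sugar = (2.5 − 1.1273)·4.0·21.0

115.3104 g


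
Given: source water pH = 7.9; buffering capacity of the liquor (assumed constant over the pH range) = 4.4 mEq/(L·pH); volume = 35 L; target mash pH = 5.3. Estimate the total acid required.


acid = buffering capacity · (pH_source − pH_target) · V
acid = 4.4 · (7.9 − 5.3) · 35

400.4000 mEq


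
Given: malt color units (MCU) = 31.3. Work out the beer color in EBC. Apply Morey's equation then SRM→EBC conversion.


SRM = 1.4922·MCU^0.6859;  EBC = SRM·1.97
SRM = 1.4922·31.3^0.6859 = 15.8351
EBC = 15.8351·1.97

31.1952 EBC


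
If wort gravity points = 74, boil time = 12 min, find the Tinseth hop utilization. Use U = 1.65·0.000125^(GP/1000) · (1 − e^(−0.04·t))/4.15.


bigness = 1.65·0.000125^(74/1000) = 0.8485
boil_factor = (1 − e^(−0.04·12))/4.15 = 0.0919
U = 0.8485 · 0.0919

0.0779


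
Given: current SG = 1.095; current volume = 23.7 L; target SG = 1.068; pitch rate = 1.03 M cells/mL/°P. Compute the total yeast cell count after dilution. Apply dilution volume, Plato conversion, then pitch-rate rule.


V_w = V·((SG_c−1)/(SG_t−1)−1);  °P = 259 − 259/SG_t;  cells = rate·(V+V_w)·°P
V_w = 23.7·((1.095−1)/(1.068−1)−1) = 9.4103
V_final = 23.7 + 9.4103 = 33.1103
°P = 259 − 259/1.068 = 16.4906
cells = 1.03·33.1103·16.4906

562.3901 billion cells


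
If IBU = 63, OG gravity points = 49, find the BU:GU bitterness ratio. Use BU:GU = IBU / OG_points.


BU:GU = 63 / 49

1.2857


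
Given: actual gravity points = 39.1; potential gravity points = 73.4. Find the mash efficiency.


efficiency = actual / potential × 100
efficiency = 39.1 / 73.4 × 100

53.2698 %


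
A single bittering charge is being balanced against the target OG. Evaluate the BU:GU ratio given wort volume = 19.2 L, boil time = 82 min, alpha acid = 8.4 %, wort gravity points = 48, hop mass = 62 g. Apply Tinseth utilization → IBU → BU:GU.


U = 1.65·0.000125^(GP/1000)·(1−e^(−0.04t))/4.15;  IBU = (α/100)·m·U·1000/V;  BU:GU = IBU/GP
U = 1.65·0.000125^(48/1000)·(1−e^(−0.04·82))/4.15 = 0.2486
IBU = (8.4/100)·62·0.2486·1000/19.2 = 67.4218
BU:GU = 67.4218/48

1.4046


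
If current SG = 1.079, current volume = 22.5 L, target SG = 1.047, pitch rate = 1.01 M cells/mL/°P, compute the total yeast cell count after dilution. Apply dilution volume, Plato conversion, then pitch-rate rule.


V_w = V·((SG_c−1)/(SG_t−1)−1);  °P = 259 − 259/SG_t;  cells = rate·(V+V_w)·°P
V_w = 22.5·((1.079−1)/(1.047−1)−1) = 15.3191
V_final = 22.5 + 15.3191 = 37.8191
°P = 259 − 259/1.047 = 11.6266
cells = 1.01·37.8191·11.6266

444.1034 billion cells


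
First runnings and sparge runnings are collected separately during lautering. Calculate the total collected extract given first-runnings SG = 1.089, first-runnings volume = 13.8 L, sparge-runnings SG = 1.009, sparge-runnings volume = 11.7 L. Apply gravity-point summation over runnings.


total = Σ (SG_i − 1)·1000·V_i
first = (1.089 − 1)·1000·13.8 = 1228.2000
sparge = (1.009 − 1)·1000·11.7 = 105.3000
total = 1228.2000 + 105.3000

1333.5000 gravity·L


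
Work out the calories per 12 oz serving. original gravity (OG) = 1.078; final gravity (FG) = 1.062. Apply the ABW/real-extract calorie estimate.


ABW = (OG−FG)·131.25·0.79/FG;  °P = 259 − 259/SG (for OG→OE and FG→AE);  RE = 0.1808·OE + 0.8192·AE;  Cal = (6.9·ABW + 4·(RE−0.1))·FG·3.55
ABW = (1.078 − 1.062)·131.25·0.79/1.062 = 1.5621
OE = 259 − 259/1.078 = 18.7403 °P
AE = 259 − 259/1.062 = 15.1205 °P
RE = 0.1808·18.7403 + 0.8192·15.1205 = 15.7750 °P
Cal = (6.9·1.5621 + 4·(15.7750−0.1))·1.062·3.55

277.0221 kcal


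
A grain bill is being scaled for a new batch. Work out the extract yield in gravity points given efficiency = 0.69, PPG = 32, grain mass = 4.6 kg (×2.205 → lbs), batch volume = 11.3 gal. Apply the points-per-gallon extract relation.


points = lbs × PPG × eff / vol
lbs = 4.6 × 2.205 = 10.1430
points = 10.1430 × 32 × 0.69 / 11.3

19.8192 points


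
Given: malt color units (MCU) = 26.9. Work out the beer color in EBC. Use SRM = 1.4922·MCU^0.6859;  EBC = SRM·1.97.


SRM = 1.4922·26.9^0.6859 = 14.2723
EBC = 14.2723·1.97

28.1164 EBC


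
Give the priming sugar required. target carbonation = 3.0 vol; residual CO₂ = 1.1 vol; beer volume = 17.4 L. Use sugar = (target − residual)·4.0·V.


sugar = (3.0 − 1.1)·4.0·17.4

132.2400 g


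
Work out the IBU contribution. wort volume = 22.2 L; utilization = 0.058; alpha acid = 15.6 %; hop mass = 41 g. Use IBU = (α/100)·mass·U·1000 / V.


IBU = (15.6/100)·41·0.058·1000 / 22.2

16.7103 IBU


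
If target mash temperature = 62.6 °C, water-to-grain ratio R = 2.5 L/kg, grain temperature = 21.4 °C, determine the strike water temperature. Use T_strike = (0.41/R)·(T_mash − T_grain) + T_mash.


T_strike = (0.41/2.5)·(62.6 − 21.4) + 62.6

69.3568 °C


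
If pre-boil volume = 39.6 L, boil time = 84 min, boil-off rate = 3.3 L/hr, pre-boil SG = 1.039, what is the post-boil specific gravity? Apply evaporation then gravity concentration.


V_post = V_pre − rate·(t/60);  SG_post = 1 + (SG_pre−1)·V_pre/V_post
V_post = 39.6 − 3.3·(84/60) = 34.9800
SG_post = 1 + (1.039 − 1)·39.6/34.9800

1.0442


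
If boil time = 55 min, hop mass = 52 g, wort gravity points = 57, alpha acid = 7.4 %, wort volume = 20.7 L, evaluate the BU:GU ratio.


U = 1.65·0.000125^(GP/1000)·(1−e^(−0.04t))/4.15;  IBU = (α/100)·m·U·1000/V;  BU:GU = IBU/GP
U = 1.65·0.000125^(57/1000)·(1−e^(−0.04·55))/4.15 = 0.2118
IBU = (7.4/100)·52·0.2118·1000/20.7 = 39.3752
BU:GU = 39.3752/57

0.6908


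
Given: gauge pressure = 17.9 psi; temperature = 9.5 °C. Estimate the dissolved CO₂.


vols = (P + 14.695)·(0.01821 + 0.09011·e^(−0.04·T))
vols = (17.9 + 14.695)·(0.01821 + 0.09011·e^(−0.04·9.5))

2.6021 volumes


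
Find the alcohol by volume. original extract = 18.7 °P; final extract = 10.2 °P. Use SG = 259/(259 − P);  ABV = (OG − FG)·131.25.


OG = 259/(259 − 18.7) = 1.0778
FG = 259/(259 − 10.2) = 1.0410
ABV = (1.0778 − 1.0410)·131.25

4.8330 % ABV


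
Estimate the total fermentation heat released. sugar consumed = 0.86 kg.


Q = m_sugar · 590 kJ/kg
Q = 0.86 · 590

507.4000 kJ


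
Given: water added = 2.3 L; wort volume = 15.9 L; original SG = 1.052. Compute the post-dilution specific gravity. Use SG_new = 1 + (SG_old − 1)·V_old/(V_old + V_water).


pts = (1.052 − 1)·1000·15.9/(15.9 + 2.3) = 45.4286
SG_new = 1 + 45.4286/1000

1.0454


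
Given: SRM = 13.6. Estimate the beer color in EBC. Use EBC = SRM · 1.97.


EBC = 13.6 · 1.97

26.7920 EBC


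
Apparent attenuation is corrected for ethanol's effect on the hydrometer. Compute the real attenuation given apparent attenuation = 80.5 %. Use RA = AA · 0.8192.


RA = 80.5 · 0.8192

65.9456 %


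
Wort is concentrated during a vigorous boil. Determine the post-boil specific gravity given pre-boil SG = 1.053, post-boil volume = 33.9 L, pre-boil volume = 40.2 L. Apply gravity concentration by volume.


SG_post = 1 + (SG_pre − 1)·V_pre/V_post
pts_pre = (1.053 − 1)·1000 = 53.0000
pts_post = 53.0000·40.2/33.9 = 62.8496
SG_post = 1 + 62.8496/1000

1.0628


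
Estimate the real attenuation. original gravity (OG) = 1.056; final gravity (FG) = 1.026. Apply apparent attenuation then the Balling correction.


AA = (OG−FG)/(OG−1)·100;  RA = AA·0.8192
AA = (1.056 − 1.026)/(1.056 − 1)·100 = 53.5714
RA = 53.5714·0.8192

43.8857 %


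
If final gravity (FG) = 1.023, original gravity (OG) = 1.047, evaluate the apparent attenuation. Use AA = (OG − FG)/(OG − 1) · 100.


AA = (1.047 − 1.023)/(1.047 − 1) · 100

51.0638 %


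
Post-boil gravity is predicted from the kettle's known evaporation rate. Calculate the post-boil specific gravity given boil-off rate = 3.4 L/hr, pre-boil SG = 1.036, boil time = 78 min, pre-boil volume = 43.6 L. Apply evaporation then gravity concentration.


V_post = V_pre − rate·(t/60);  SG_post = 1 + (SG_pre−1)·V_pre/V_post
V_post = 43.6 − 3.4·(78/60) = 39.1800
SG_post = 1 + (1.036 − 1)·43.6/39.1800

1.0401


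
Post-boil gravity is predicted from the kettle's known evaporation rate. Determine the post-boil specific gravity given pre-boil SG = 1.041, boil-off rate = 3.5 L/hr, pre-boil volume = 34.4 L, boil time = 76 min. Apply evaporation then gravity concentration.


V_post = V_pre − rate·(t/60);  SG_post = 1 + (SG_pre−1)·V_pre/V_post
V_post = 34.4 − 3.5·(76/60) = 29.9667
SG_post = 1 + (1.041 − 1)·34.4/29.9667

1.0471


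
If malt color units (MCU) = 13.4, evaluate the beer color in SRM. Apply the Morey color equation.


SRM = 1.4922 · MCU^0.6859
SRM = 1.4922 · 13.4^0.6859

8.8493 SRM


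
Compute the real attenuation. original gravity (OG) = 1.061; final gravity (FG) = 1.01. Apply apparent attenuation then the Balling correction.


AA = (OG−FG)/(OG−1)·100;  RA = AA·0.8192
AA = (1.061 − 1.01)/(1.061 − 1)·100 = 83.6066
RA = 83.6066·0.8192

68.4905 %


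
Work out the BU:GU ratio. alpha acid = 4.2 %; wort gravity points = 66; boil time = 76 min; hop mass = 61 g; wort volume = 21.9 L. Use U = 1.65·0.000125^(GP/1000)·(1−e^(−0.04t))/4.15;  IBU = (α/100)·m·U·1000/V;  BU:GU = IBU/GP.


U = 1.65·0.000125^(66/1000)·(1−e^(−0.04·76))/4.15 = 0.2092
IBU = (4.2/100)·61·0.2092·1000/21.9 = 24.4725
BU:GU = 24.4725/66

0.3708


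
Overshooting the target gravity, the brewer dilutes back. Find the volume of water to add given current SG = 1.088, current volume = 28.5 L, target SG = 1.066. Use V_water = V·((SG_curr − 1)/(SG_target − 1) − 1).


V_water = 28.5·((1.088 − 1)/(1.066 − 1) − 1)

9.5000 L


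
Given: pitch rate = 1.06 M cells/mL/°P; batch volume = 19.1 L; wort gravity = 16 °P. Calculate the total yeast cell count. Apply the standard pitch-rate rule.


cells (billions) = rate · V_L · °P
cells = 1.06 · 19.1 · 16

323.9360 billion cells


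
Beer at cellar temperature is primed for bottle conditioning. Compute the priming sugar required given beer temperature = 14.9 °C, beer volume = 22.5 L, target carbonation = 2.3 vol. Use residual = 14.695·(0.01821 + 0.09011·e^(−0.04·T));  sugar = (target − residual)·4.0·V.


residual = 14.695·(0.01821 + 0.09011·e^(−0.04·14.9)) = 0.9972
sugar = (2.3 − 0.9972)·4.0·22.5

117.2496 g


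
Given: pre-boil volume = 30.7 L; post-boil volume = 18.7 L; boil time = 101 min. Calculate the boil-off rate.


rate = (V_pre − V_post) / (t_min/60)
rate = (30.7 − 18.7) / (101/60)

7.1287 L/hr


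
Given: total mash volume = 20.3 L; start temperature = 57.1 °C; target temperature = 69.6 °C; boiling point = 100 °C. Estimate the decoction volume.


V_dec = V_total·(T_target − T_start)/(T_boil − T_start)
V_dec = 20.3·(69.6 − 57.1)/(100 − 57.1)

5.9149 L


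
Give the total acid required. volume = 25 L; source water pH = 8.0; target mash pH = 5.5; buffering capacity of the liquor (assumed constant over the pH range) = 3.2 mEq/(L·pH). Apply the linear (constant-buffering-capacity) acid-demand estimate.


acid = buffering capacity · (pH_source − pH_target) · V
acid = 3.2 · (8.0 − 5.5) · 25

200.0000 mEq


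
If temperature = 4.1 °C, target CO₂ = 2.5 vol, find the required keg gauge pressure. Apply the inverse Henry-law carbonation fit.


psi = vols/(0.01821 + 0.09011·e^(−0.04·T)) − 14.695
psi = 2.5/(0.01821 + 0.09011·e^(−0.04·4.1)) − 14.695

11.7069 psi


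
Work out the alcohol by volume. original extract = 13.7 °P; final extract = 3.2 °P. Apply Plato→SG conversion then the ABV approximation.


SG = 259/(259 − P);  ABV = (OG − FG)·131.25
OG = 259/(259 − 13.7) = 1.0558
FG = 259/(259 − 3.2) = 1.0125
ABV = (1.0558 − 1.0125)·131.25

5.6884 % ABV


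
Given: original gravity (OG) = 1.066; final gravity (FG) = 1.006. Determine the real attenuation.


AA = (OG−FG)/(OG−1)·100;  RA = AA·0.8192
AA = (1.066 − 1.006)/(1.066 − 1)·100 = 90.9091
RA = 90.9091·0.8192

74.4727 %


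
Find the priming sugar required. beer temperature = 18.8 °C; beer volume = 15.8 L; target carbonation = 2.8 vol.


residual = 14.695·(0.01821 + 0.09011·e^(−0.04·T));  sugar = (target − residual)·4.0·V
residual = 14.695·(0.01821 + 0.09011·e^(−0.04·18.8)) = 0.8918
sugar = (2.8 − 0.8918)·4.0·15.8

120.5958 g


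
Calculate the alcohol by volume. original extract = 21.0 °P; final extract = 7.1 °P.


SG = 259/(259 − P);  ABV = (OG − FG)·131.25
OG = 259/(259 − 21.0) = 1.0882
FG = 259/(259 − 7.1) = 1.0282
ABV = (1.0882 − 1.0282)·131.25

7.8815 % ABV


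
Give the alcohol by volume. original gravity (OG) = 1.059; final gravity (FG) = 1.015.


ABV = (OG − FG) · 131.25
ABV = (1.059 − 1.015) · 131.25

5.7750 % ABV


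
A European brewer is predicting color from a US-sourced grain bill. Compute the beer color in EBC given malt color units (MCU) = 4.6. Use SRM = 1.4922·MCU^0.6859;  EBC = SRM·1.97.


SRM = 1.4922·4.6^0.6859 = 4.2502
EBC = 4.2502·1.97

8.3730 EBC


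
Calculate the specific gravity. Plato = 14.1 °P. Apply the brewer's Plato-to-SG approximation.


SG = 259/(259 − P)
SG = 259/(259 − 14.1)

1.0576


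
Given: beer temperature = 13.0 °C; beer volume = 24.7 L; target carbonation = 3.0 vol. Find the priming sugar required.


residual = 14.695·(0.01821 + 0.09011·e^(−0.04·T));  sugar = (target − residual)·4.0·V
residual = 14.695·(0.01821 + 0.09011·e^(−0.04·13.0)) = 1.0548
sugar = (3.0 − 1.0548)·4.0·24.7

192.1818 g


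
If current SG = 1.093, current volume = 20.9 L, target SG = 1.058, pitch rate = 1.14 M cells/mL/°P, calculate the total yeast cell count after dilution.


V_w = V·((SG_c−1)/(SG_t−1)−1);  °P = 259 − 259/SG_t;  cells = rate·(V+V_w)·°P
V_w = 20.9·((1.093−1)/(1.058−1)−1) = 12.6121
V_final = 20.9 + 12.6121 = 33.5121
°P = 259 − 259/1.058 = 14.1985
cells = 1.14·33.5121·14.1985

542.4356 billion cells


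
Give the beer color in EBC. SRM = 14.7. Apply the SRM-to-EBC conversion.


EBC = SRM · 1.97
EBC = 14.7 · 1.97

28.9590 EBC


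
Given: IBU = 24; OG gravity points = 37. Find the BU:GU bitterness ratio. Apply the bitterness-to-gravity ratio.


BU:GU = IBU / OG_points
BU:GU = 24 / 37

0.6486


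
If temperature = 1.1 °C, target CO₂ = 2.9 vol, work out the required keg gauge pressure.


psi = vols/(0.01821 + 0.09011·e^(−0.04·T)) − 14.695
psi = 2.9/(0.01821 + 0.09011·e^(−0.04·1.1)) − 14.695

13.0718 psi


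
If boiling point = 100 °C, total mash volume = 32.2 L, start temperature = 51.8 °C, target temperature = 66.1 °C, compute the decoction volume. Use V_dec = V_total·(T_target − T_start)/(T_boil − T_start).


V_dec = 32.2·(66.1 − 51.8)/(100 − 51.8)

9.5531 L


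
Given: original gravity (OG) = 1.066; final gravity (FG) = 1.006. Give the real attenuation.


AA = (OG−FG)/(OG−1)·100;  RA = AA·0.8192
AA = (1.066 − 1.006)/(1.066 − 1)·100 = 90.9091
RA = 90.9091·0.8192

74.4727 %


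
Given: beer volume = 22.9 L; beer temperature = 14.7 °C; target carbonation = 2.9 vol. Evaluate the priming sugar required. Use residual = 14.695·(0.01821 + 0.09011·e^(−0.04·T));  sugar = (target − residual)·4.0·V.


residual = 14.695·(0.01821 + 0.09011·e^(−0.04·14.7)) = 1.0031
sugar = (2.9 − 1.0031)·4.0·22.9

173.7572 g


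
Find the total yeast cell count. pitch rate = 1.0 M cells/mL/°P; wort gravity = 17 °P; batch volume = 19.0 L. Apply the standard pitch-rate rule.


cells (billions) = rate · V_L · °P
cells = 1.0 · 19.0 · 17

323.0000 billion cells


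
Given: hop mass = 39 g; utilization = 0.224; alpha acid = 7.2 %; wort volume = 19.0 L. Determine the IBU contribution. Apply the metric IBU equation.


IBU = (α/100)·mass·U·1000 / V
IBU = (7.2/100)·39·0.224·1000 / 19.0

33.1048 IBU


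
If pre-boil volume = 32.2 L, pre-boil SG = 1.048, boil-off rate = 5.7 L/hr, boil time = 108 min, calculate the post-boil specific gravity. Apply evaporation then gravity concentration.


V_post = V_pre − rate·(t/60);  SG_post = 1 + (SG_pre−1)·V_pre/V_post
V_post = 32.2 − 5.7·(108/60) = 21.9400
SG_post = 1 + (1.048 − 1)·32.2/21.9400

1.0704


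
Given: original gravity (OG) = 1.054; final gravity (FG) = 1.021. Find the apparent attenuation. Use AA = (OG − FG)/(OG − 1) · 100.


AA = (1.054 − 1.021)/(1.054 − 1) · 100

61.1111 %


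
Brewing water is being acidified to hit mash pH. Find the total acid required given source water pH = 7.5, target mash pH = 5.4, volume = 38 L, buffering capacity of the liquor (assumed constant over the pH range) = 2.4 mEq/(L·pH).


acid = buffering capacity · (pH_source − pH_target) · V
acid = 2.4 · (7.5 − 5.4) · 38

191.5200 mEq


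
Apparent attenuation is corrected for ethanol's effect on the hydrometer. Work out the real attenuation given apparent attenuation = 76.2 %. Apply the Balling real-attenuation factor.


RA = AA · 0.8192
RA = 76.2 · 0.8192

62.4230 %


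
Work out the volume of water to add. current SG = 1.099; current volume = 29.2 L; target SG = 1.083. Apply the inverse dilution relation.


V_water = V·((SG_curr − 1)/(SG_target − 1) − 1)
V_water = 29.2·((1.099 − 1)/(1.083 − 1) − 1)

5.6289 L


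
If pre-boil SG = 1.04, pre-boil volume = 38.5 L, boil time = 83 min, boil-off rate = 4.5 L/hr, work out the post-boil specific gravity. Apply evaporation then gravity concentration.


V_post = V_pre − rate·(t/60);  SG_post = 1 + (SG_pre−1)·V_pre/V_post
V_post = 38.5 − 4.5·(83/60) = 32.2750
SG_post = 1 + (1.04 − 1)·38.5/32.2750

1.0477


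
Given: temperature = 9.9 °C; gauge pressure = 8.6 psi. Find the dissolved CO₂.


vols = (P + 14.695)·(0.01821 + 0.09011·e^(−0.04·T))
vols = (8.6 + 14.695)·(0.01821 + 0.09011·e^(−0.04·9.9))

1.8369 volumes


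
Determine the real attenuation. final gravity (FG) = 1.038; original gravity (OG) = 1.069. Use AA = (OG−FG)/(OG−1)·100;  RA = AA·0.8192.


AA = (1.069 − 1.038)/(1.069 − 1)·100 = 44.9275
RA = 44.9275·0.8192

36.8046 %


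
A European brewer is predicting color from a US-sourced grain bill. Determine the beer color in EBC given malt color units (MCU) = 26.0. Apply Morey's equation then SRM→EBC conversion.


SRM = 1.4922·MCU^0.6859;  EBC = SRM·1.97
SRM = 1.4922·26.0^0.6859 = 13.9430
EBC = 13.9430·1.97

27.4678 EBC


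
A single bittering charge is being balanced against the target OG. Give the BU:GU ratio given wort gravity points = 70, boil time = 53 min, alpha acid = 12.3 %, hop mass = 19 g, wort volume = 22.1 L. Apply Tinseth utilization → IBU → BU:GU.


U = 1.65·0.000125^(GP/1000)·(1−e^(−0.04t))/4.15;  IBU = (α/100)·m·U·1000/V;  BU:GU = IBU/GP
U = 1.65·0.000125^(70/1000)·(1−e^(−0.04·53))/4.15 = 0.1865
IBU = (12.3/100)·19·0.1865·1000/22.1 = 19.7221
BU:GU = 19.7221/70

0.2817


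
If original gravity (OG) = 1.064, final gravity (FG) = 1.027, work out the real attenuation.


AA = (OG−FG)/(OG−1)·100;  RA = AA·0.8192
AA = (1.064 − 1.027)/(1.064 − 1)·100 = 57.8125
RA = 57.8125·0.8192

47.3600 %


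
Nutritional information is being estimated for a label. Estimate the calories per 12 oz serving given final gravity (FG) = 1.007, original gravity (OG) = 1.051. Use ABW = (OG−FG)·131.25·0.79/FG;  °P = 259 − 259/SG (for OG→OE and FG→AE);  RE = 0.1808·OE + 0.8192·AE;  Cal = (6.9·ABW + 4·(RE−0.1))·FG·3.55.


ABW = (1.051 − 1.007)·131.25·0.79/1.007 = 4.5305
OE = 259 − 259/1.051 = 12.5680 °P
AE = 259 − 259/1.007 = 1.8004 °P
RE = 0.1808·12.5680 + 0.8192·1.8004 = 3.7472 °P
Cal = (6.9·4.5305 + 4·(3.7472−0.1))·1.007·3.55

163.9049 kcal


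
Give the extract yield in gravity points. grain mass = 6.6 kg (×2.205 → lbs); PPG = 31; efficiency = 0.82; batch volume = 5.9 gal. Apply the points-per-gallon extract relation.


points = lbs × PPG × eff / vol
lbs = 6.6 × 2.205 = 14.5530
points = 14.5530 × 31 × 0.82 / 5.9

62.7012 points


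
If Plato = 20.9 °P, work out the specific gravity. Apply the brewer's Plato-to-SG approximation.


SG = 259/(259 − P)
SG = 259/(259 − 20.9)

1.0878
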